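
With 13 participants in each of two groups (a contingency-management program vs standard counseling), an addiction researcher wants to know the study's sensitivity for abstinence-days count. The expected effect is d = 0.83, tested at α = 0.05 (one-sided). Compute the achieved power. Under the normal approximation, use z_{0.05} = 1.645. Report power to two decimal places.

power ≈ 0.68

For two equal groups, power = Φ(d·√(n/2) − z_{α}).
d·√(n/2) = 0.83 × √(13/2) = 0.83 × 2.550 = 2.116.
z_β = 2.116 − 1.645 = 0.471.
Power = Φ(0.471) = 0.681.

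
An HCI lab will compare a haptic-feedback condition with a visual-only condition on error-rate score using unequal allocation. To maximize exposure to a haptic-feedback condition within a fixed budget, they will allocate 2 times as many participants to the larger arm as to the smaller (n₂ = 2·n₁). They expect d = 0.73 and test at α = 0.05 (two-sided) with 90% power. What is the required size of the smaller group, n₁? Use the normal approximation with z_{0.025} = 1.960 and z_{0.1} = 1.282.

With allocation ratio k = n₂/n₁ = 2, Var(x̄₁−x̄₂) = σ²(1/n₁ + 1/(k·n₁)) = σ²·(k+1)/(k·n₁).
So n₁ = (1 + 1/k)·((z_{α/2} + z_β)/d)² = 1.500 × (3.242/0.73)².
n₁ = 1.500 × 19.72 = 29.6.
Round up: n₁ = 30, giving n₂ = 2 × 30 = 60.

n₁ = 30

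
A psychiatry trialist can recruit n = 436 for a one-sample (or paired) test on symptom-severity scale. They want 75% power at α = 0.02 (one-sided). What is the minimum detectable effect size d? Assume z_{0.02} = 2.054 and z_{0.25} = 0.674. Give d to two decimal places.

d_min ≈ 0.13

For a single sample (or paired design) of n = 436: d_min = (z_{α} + z_β)/√n.
z-sum = 2.054 + 0.674 = 2.728.
d_min = 2.728 / √436 = 2.728 / 20.881 = 0.131.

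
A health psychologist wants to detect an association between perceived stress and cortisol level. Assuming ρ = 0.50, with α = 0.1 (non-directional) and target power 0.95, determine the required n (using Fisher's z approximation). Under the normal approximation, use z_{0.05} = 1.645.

Fisher's z: C = ½·ln((1+r)/(1−r)) = ½·ln(3.0000) = 0.5493.
n = ((z_{α/2} + z_β)/C)² + 3.
(1.645 + 1.645) / 0.5493 = 3.290 / 0.5493 = 5.989.
n = 5.989² + 3 = 35.87 + 3 = 38.9.
Round up.

n = 39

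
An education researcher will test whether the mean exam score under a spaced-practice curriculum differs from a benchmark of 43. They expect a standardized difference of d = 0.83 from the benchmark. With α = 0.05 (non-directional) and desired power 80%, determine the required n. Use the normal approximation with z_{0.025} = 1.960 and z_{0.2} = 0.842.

For a one-sample test: n = ((z_{α/2} + z_β) / d)².
z_{α/2} + z_β = 1.960 + 0.842 = 2.802.
n = (2.802 / 0.83)² = 3.376² = 11.40.
Round up.

n = 12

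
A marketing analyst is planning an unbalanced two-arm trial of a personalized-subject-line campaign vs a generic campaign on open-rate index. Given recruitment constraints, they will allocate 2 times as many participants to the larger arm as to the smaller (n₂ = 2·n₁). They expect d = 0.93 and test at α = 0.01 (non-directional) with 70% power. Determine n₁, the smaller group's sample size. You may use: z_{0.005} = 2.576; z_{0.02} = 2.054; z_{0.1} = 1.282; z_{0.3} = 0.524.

n₁ = 17

With allocation ratio k = n₂/n₁ = 2, Var(x̄₁−x̄₂) = σ²(1/n₁ + 1/(k·n₁)) = σ²·(k+1)/(k·n₁).
So n₁ = (1 + 1/k)·((z_{α/2} + z_β)/d)² = 1.500 × (3.100/0.93)².
n₁ = 1.500 × 11.11 = 16.7.
Round up: n₁ = 17, giving n₂ = 2 × 17 = 34.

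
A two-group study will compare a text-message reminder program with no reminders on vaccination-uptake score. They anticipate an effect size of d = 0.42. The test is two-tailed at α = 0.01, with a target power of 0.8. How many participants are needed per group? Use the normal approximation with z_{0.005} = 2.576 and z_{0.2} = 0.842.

For two independent groups with equal n: n = 2·((z_{α/2} + z_β) / d)².
z_{α/2} + z_β = 2.576 + 0.842 = 3.418.
n = 2 × (3.418 / 0.42)² = 2 × 8.138² = 2 × 66.23 = 132.5.
Round up to the next whole participant.

n = 133 per group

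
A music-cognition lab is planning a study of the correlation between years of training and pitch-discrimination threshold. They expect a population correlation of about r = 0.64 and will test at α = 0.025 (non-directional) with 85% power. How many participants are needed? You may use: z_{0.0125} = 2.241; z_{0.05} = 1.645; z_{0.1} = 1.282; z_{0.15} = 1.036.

Fisher's z: C = ½·ln((1+r)/(1−r)) = ½·ln(4.5556) = 0.7582.
n = ((z_{α/2} + z_β)/C)² + 3.
(2.241 + 1.036) / 0.7582 = 3.277 / 0.7582 = 4.322.
n = 4.322² + 3 = 18.68 + 3 = 21.7.
Round up.

n = 22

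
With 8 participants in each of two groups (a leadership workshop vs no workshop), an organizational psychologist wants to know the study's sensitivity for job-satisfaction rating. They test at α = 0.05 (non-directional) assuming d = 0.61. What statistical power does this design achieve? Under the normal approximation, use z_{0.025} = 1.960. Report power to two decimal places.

power ≈ 0.23

For two equal groups, power = Φ(d·√(n/2) − z_{α/2}).
d·√(n/2) = 0.61 × √(8/2) = 0.61 × 2.000 = 1.220.
z_β = 1.220 − 1.960 = -0.740.
Power = Φ(-0.740) = 0.230.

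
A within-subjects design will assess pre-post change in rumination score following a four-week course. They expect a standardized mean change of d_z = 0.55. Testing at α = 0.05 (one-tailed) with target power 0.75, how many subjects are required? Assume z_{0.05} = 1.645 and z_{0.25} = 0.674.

For a paired (one-sample on differences) test: n = ((z_{α} + z_β) / d)².
z_{α} + z_β = 1.645 + 0.674 = 2.319.
n = (2.319 / 0.55)² = 4.216² = 17.78.
Round up.

n = 18 pairs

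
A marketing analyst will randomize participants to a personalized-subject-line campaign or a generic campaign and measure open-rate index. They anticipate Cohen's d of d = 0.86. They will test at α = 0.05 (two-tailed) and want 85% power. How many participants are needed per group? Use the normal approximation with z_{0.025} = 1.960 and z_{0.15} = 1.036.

For two independent groups with equal n: n = 2·((z_{α/2} + z_β) / d)².
z_{α/2} + z_β = 1.960 + 1.036 = 2.996.
n = 2 × (2.996 / 0.86)² = 2 × 3.484² = 2 × 12.14 = 24.3.
Round up to the next whole participant.

n = 25 per group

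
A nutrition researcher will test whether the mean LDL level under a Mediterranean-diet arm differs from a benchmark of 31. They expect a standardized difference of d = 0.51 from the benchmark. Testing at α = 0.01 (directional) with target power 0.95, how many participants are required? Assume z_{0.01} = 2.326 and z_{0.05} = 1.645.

n = 61

For a one-sample test: n = ((z_{α} + z_β) / d)².
z_{α} + z_β = 2.326 + 1.645 = 3.971.
n = (3.971 / 0.51)² = 7.786² = 60.63.
Round up.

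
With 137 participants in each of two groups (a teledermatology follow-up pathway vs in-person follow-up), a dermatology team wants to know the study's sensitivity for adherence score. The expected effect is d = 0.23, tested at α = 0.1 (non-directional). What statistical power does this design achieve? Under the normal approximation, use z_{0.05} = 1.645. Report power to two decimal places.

power ≈ 0.60

For two equal groups, power = Φ(d·√(n/2) − z_{α/2}).
d·√(n/2) = 0.23 × √(137/2) = 0.23 × 8.276 = 1.904.
z_β = 1.904 − 1.645 = 0.259.
Power = Φ(0.259) = 0.602.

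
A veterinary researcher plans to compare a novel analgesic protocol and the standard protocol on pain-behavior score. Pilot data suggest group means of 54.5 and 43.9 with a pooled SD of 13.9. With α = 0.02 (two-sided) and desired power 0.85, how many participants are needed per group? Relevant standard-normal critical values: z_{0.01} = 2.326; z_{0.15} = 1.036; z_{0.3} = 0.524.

n = 39 per group

Cohen's d = |M₁ − M₂| / SD_pooled = |54.5 − 43.9| / 13.9 = 10.6 / 13.9 = 0.763.
For two independent groups with equal n: n = 2·((z_{α/2} + z_β) / d)².
z_{α/2} + z_β = 2.326 + 1.036 = 3.362.
n = 2 × (3.362 / 0.763)² = 2 × 4.406² = 2 × 19.42 = 38.8.
Round up to the next whole participant.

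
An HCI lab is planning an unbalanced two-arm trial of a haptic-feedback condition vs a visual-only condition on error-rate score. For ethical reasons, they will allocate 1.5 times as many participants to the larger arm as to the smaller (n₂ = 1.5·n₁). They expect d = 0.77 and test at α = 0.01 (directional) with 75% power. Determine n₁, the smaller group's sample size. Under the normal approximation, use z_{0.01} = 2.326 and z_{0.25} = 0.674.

With allocation ratio k = n₂/n₁ = 1.5, Var(x̄₁−x̄₂) = σ²(1/n₁ + 1/(k·n₁)) = σ²·(k+1)/(k·n₁).
So n₁ = (1 + 1/k)·((z_{α} + z_β)/d)² = 1.667 × (3.000/0.77)².
n₁ = 1.667 × 15.18 = 25.3.
Round up: n₁ = 26, giving n₂ = 1.5 × 26 = 39.

n₁ = 26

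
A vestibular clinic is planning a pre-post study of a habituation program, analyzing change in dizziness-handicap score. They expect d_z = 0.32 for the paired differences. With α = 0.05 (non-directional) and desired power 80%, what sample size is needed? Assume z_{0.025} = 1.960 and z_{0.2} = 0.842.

n = 77 pairs

For a paired (one-sample on differences) test: n = ((z_{α/2} + z_β) / d)².
z_{α/2} + z_β = 1.960 + 0.842 = 2.802.
n = (2.802 / 0.32)² = 8.756² = 76.67.
Round up.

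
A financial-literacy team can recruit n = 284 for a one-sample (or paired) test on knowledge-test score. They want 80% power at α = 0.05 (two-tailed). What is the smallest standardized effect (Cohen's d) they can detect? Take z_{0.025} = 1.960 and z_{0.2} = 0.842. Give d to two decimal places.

d_min ≈ 0.17

For a single sample (or paired design) of n = 284: d_min = (z_{α/2} + z_β)/√n.
z-sum = 1.960 + 0.842 = 2.802.
d_min = 2.802 / √284 = 2.802 / 16.852 = 0.166.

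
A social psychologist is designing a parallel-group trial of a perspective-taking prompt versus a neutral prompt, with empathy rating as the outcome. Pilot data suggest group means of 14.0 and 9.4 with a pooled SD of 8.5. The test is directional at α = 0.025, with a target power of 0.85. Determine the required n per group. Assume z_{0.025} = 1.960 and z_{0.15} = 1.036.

Cohen's d = |M₁ − M₂| / SD_pooled = |14.0 − 9.4| / 8.5 = 4.6 / 8.5 = 0.541.
For two independent groups with equal n: n = 2·((z_{α} + z_β) / d)².
z_{α} + z_β = 1.960 + 1.036 = 2.996.
n = 2 × (2.996 / 0.541)² = 2 × 5.538² = 2 × 30.67 = 61.3.
Round up to the next whole participant.

n = 62 per group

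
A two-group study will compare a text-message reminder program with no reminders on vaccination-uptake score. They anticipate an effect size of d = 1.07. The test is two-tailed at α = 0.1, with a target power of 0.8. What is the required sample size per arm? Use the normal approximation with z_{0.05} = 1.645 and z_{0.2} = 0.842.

n = 11 per group

For two independent groups with equal n: n = 2·((z_{α/2} + z_β) / d)².
z_{α/2} + z_β = 1.645 + 0.842 = 2.487.
n = 2 × (2.487 / 1.07)² = 2 × 2.324² = 2 × 5.40 = 10.8.
Round up to the next whole participant.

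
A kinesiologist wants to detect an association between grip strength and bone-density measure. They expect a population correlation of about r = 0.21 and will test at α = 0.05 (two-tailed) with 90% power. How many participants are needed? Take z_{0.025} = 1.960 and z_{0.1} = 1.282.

Fisher's z: C = ½·ln((1+r)/(1−r)) = ½·ln(1.5316) = 0.2132.
n = ((z_{α/2} + z_β)/C)² + 3.
(1.960 + 1.282) / 0.2132 = 3.242 / 0.2132 = 15.206.
n = 15.206² + 3 = 231.23 + 3 = 234.2.
Round up.

n = 235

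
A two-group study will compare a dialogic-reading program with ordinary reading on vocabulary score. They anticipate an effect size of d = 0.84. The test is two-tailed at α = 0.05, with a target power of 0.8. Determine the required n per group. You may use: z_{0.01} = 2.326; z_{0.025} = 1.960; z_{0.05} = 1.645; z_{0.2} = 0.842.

n = 23 per group

For two independent groups with equal n: n = 2·((z_{α/2} + z_β) / d)².
z_{α/2} + z_β = 1.960 + 0.842 = 2.802.
n = 2 × (2.802 / 0.84)² = 2 × 3.336² = 2 × 11.13 = 22.3.
Round up to the next whole participant.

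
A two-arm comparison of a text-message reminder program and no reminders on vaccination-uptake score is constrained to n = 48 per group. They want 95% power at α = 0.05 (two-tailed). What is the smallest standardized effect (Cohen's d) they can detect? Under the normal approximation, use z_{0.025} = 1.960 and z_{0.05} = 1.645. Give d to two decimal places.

For two independent groups of n = 48 each: d_min = (z_{α/2} + z_β)·√(2/n).
z-sum = 1.960 + 1.645 = 3.605.
d_min = 3.605 × √(2/48) = 3.605 × 0.2041 = 0.736.

d_min ≈ 0.74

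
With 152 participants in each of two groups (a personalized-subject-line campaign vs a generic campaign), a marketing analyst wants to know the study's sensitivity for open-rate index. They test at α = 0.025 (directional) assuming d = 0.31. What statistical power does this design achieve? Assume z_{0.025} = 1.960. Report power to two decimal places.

For two equal groups, power = Φ(d·√(n/2) − z_{α}).
d·√(n/2) = 0.31 × √(152/2) = 0.31 × 8.718 = 2.703.
z_β = 2.703 − 1.960 = 0.743.
Power = Φ(0.743) = 0.771.

power ≈ 0.77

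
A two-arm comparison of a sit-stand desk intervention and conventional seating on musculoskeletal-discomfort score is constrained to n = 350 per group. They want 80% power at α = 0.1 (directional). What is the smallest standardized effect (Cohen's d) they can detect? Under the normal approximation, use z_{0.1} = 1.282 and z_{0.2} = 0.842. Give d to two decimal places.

For two independent groups of n = 350 each: d_min = (z_{α} + z_β)·√(2/n).
z-sum = 1.282 + 0.842 = 2.124.
d_min = 2.124 × √(2/350) = 2.124 × 0.0756 = 0.161.

d_min ≈ 0.16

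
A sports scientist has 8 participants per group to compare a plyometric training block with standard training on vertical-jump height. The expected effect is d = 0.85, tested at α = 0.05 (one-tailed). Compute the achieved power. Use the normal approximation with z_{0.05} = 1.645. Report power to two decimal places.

power ≈ 0.52

For two equal groups, power = Φ(d·√(n/2) − z_{α}).
d·√(n/2) = 0.85 × √(8/2) = 0.85 × 2.000 = 1.700.
z_β = 1.700 − 1.645 = 0.055.
Power = Φ(0.055) = 0.522.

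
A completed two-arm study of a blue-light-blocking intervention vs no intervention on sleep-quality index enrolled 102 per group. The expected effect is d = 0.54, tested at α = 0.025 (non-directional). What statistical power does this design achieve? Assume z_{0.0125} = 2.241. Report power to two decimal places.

For two equal groups, power = Φ(d·√(n/2) − z_{α/2}).
d·√(n/2) = 0.54 × √(102/2) = 0.54 × 7.141 = 3.856.
z_β = 3.856 − 2.241 = 1.615.
Power = Φ(1.615) = 0.947.

power ≈ 0.95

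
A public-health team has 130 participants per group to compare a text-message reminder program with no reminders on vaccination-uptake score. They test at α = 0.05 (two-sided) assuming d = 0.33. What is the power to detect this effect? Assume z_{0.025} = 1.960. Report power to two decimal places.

For two equal groups, power = Φ(d·√(n/2) − z_{α/2}).
d·√(n/2) = 0.33 × √(130/2) = 0.33 × 8.062 = 2.661.
z_β = 2.661 − 1.960 = 0.701.
Power = Φ(0.701) = 0.758.

power ≈ 0.76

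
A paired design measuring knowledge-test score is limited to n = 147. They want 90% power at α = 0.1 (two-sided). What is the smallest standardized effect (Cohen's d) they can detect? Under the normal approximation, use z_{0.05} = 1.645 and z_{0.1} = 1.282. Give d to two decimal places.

For a single sample (or paired design) of n = 147: d_min = (z_{α/2} + z_β)/√n.
z-sum = 1.645 + 1.282 = 2.927.
d_min = 2.927 / √147 = 2.927 / 12.124 = 0.241.

d_min ≈ 0.24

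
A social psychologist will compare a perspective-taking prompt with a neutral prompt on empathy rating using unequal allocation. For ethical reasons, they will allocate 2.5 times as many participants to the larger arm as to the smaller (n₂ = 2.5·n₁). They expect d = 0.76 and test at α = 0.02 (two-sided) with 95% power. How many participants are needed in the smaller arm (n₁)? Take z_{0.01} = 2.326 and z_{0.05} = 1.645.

n₁ = 39

With allocation ratio k = n₂/n₁ = 2.5, Var(x̄₁−x̄₂) = σ²(1/n₁ + 1/(k·n₁)) = σ²·(k+1)/(k·n₁).
So n₁ = (1 + 1/k)·((z_{α/2} + z_β)/d)² = 1.400 × (3.971/0.76)².
n₁ = 1.400 × 27.30 = 38.2.
Round up: n₁ = 39, giving n₂ = ⌈2.5 × 39⌉ = ⌈97.5⌉ = 98.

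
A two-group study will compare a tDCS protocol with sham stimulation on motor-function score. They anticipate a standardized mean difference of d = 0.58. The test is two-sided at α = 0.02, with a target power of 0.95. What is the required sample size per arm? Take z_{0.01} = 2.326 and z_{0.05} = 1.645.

For two independent groups with equal n: n = 2·((z_{α/2} + z_β) / d)².
z_{α/2} + z_β = 2.326 + 1.645 = 3.971.
n = 2 × (3.971 / 0.58)² = 2 × 6.847² = 2 × 46.88 = 93.8.
Round up to the next whole participant.

n = 94 per group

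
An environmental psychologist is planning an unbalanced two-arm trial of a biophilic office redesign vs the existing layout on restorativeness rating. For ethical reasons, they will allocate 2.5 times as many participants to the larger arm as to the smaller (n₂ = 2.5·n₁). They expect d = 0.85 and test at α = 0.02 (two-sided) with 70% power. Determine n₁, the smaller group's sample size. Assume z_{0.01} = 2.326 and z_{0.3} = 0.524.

n₁ = 16

With allocation ratio k = n₂/n₁ = 2.5, Var(x̄₁−x̄₂) = σ²(1/n₁ + 1/(k·n₁)) = σ²·(k+1)/(k·n₁).
So n₁ = (1 + 1/k)·((z_{α/2} + z_β)/d)² = 1.400 × (2.850/0.85)².
n₁ = 1.400 × 11.24 = 15.7.
Round up: n₁ = 16, giving n₂ = 2.5 × 16 = 40.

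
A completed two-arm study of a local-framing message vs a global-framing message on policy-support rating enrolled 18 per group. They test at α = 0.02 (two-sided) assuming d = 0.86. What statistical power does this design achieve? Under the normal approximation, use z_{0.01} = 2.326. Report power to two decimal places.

power ≈ 0.60

For two equal groups, power = Φ(d·√(n/2) − z_{α/2}).
d·√(n/2) = 0.86 × √(18/2) = 0.86 × 3.000 = 2.580.
z_β = 2.580 − 2.326 = 0.254.
Power = Φ(0.254) = 0.600.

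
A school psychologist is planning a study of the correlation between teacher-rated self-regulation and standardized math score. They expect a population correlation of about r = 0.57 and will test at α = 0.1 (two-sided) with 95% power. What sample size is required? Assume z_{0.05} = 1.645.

Fisher's z: C = ½·ln((1+r)/(1−r)) = ½·ln(3.6512) = 0.6475.
n = ((z_{α/2} + z_β)/C)² + 3.
(1.645 + 1.645) / 0.6475 = 3.290 / 0.6475 = 5.081.
n = 5.081² + 3 = 25.82 + 3 = 28.8.
Round up.

n = 29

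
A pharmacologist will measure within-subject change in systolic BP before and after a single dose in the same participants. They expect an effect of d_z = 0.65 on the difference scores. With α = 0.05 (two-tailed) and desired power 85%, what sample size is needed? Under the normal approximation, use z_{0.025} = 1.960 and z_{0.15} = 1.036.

For a paired (one-sample on differences) test: n = ((z_{α/2} + z_β) / d)².
z_{α/2} + z_β = 1.960 + 1.036 = 2.996.
n = (2.996 / 0.65)² = 4.609² = 21.25.
Round up.

n = 22 pairs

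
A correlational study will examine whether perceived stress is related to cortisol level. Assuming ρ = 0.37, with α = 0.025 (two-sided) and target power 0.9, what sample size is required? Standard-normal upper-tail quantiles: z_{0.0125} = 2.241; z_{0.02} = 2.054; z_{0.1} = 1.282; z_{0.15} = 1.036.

n = 86

Fisher's z: C = ½·ln((1+r)/(1−r)) = ½·ln(2.1746) = 0.3884.
n = ((z_{α/2} + z_β)/C)² + 3.
(2.241 + 1.282) / 0.3884 = 3.523 / 0.3884 = 9.071.
n = 9.071² + 3 = 82.27 + 3 = 85.3.
Round up.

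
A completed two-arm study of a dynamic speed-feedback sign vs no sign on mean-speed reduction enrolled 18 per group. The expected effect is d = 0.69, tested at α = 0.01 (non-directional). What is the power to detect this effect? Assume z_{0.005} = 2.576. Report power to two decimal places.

power ≈ 0.31

For two equal groups, power = Φ(d·√(n/2) − z_{α/2}).
d·√(n/2) = 0.69 × √(18/2) = 0.69 × 3.000 = 2.070.
z_β = 2.070 − 2.576 = -0.506.
Power = Φ(-0.506) = 0.306.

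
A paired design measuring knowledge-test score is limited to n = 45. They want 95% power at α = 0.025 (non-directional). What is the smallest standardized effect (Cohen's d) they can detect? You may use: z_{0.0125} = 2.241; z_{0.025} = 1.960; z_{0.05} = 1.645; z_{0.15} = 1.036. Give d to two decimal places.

d_min ≈ 0.58

For a single sample (or paired design) of n = 45: d_min = (z_{α/2} + z_β)/√n.
z-sum = 2.241 + 1.645 = 3.886.
d_min = 3.886 / √45 = 3.886 / 6.708 = 0.579.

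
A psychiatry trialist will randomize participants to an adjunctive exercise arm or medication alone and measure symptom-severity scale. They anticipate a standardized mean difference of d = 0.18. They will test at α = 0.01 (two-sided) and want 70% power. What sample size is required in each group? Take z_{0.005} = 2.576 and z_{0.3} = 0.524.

n = 594 per group

For two independent groups with equal n: n = 2·((z_{α/2} + z_β) / d)².
z_{α/2} + z_β = 2.576 + 0.524 = 3.100.
n = 2 × (3.100 / 0.18)² = 2 × 17.222² = 2 × 296.60 = 593.2.
Round up to the next whole participant.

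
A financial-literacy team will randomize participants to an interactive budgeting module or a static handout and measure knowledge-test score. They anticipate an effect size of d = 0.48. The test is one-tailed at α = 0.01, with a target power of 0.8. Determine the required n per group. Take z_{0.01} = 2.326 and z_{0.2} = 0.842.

For two independent groups with equal n: n = 2·((z_{α} + z_β) / d)².
z_{α} + z_β = 2.326 + 0.842 = 3.168.
n = 2 × (3.168 / 0.48)² = 2 × 6.600² = 2 × 43.56 = 87.1.
Round up to the next whole participant.

n = 88 per group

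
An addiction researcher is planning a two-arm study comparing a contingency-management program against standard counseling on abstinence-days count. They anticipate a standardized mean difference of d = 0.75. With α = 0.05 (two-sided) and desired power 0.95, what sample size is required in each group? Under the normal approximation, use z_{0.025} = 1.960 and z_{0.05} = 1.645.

n = 47 per group

For two independent groups with equal n: n = 2·((z_{α/2} + z_β) / d)².
z_{α/2} + z_β = 1.960 + 1.645 = 3.605.
n = 2 × (3.605 / 0.75)² = 2 × 4.807² = 2 × 23.10 = 46.2.
Round up to the next whole participant.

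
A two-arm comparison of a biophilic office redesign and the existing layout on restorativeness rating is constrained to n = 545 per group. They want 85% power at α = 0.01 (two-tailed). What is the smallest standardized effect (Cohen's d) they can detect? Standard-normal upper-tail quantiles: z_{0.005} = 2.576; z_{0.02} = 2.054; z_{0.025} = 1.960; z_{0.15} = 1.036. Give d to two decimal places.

d_min ≈ 0.22

For two independent groups of n = 545 each: d_min = (z_{α/2} + z_β)·√(2/n).
z-sum = 2.576 + 1.036 = 3.612.
d_min = 3.612 × √(2/545) = 3.612 × 0.0606 = 0.219.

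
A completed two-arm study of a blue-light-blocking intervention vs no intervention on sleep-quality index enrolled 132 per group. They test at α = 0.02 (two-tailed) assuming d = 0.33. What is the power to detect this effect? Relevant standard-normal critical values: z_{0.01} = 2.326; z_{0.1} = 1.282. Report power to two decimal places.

For two equal groups, power = Φ(d·√(n/2) − z_{α/2}).
d·√(n/2) = 0.33 × √(132/2) = 0.33 × 8.124 = 2.681.
z_β = 2.681 − 2.326 = 0.355.
Power = Φ(0.355) = 0.639.

power ≈ 0.64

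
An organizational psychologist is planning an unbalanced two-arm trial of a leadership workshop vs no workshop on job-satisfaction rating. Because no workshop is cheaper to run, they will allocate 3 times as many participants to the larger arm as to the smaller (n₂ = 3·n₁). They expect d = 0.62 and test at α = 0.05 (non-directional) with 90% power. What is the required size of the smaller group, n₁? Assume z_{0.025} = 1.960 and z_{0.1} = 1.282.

n₁ = 37

With allocation ratio k = n₂/n₁ = 3, Var(x̄₁−x̄₂) = σ²(1/n₁ + 1/(k·n₁)) = σ²·(k+1)/(k·n₁).
So n₁ = (1 + 1/k)·((z_{α/2} + z_β)/d)² = 1.333 × (3.242/0.62)².
n₁ = 1.333 × 27.34 = 36.5.
Round up: n₁ = 37, giving n₂ = 3 × 37 = 111.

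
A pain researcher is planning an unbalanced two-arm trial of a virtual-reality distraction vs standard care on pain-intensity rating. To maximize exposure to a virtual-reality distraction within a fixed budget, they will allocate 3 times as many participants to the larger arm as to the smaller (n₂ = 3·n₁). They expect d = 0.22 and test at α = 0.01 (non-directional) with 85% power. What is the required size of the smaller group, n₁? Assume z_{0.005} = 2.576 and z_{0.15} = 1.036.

n₁ = 360

With allocation ratio k = n₂/n₁ = 3, Var(x̄₁−x̄₂) = σ²(1/n₁ + 1/(k·n₁)) = σ²·(k+1)/(k·n₁).
So n₁ = (1 + 1/k)·((z_{α/2} + z_β)/d)² = 1.333 × (3.612/0.22)².
n₁ = 1.333 × 269.56 = 359.4.
Round up: n₁ = 360, giving n₂ = 3 × 360 = 1080.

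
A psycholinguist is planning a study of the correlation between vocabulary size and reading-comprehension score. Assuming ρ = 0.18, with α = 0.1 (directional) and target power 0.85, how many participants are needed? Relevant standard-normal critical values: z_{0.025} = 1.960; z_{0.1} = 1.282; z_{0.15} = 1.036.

n = 166

Fisher's z: C = ½·ln((1+r)/(1−r)) = ½·ln(1.4390) = 0.1820.
n = ((z_{α} + z_β)/C)² + 3.
(1.282 + 1.036) / 0.1820 = 2.318 / 0.1820 = 12.736.
n = 12.736² + 3 = 162.21 + 3 = 165.2.
Round up.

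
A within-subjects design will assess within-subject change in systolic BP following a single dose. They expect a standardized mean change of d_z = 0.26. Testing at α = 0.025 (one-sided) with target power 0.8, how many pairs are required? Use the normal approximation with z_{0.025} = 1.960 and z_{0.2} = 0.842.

n = 117 pairs

For a paired (one-sample on differences) test: n = ((z_{α} + z_β) / d)².
z_{α} + z_β = 1.960 + 0.842 = 2.802.
n = (2.802 / 0.26)² = 10.777² = 116.14.
Round up.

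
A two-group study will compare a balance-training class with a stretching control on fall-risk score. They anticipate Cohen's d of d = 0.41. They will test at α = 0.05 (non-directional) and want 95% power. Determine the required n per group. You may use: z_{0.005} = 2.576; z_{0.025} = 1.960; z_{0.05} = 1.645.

n = 155 per group

For two independent groups with equal n: n = 2·((z_{α/2} + z_β) / d)².
z_{α/2} + z_β = 1.960 + 1.645 = 3.605.
n = 2 × (3.605 / 0.41)² = 2 × 8.793² = 2 × 77.31 = 154.6.
Round up to the next whole participant.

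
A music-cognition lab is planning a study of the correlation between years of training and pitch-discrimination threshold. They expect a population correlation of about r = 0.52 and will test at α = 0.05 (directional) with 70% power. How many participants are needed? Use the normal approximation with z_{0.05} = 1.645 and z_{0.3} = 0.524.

n = 18

Fisher's z: C = ½·ln((1+r)/(1−r)) = ½·ln(3.1667) = 0.5763.
n = ((z_{α} + z_β)/C)² + 3.
(1.645 + 0.524) / 0.5763 = 2.169 / 0.5763 = 3.764.
n = 3.764² + 3 = 14.17 + 3 = 17.2.
Round up.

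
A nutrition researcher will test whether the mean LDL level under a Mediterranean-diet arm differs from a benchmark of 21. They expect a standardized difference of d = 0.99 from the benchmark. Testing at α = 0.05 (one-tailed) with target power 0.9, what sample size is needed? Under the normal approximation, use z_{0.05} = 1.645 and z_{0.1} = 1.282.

n = 9

For a one-sample test: n = ((z_{α} + z_β) / d)².
z_{α} + z_β = 1.645 + 1.282 = 2.927.
n = (2.927 / 0.99)² = 2.957² = 8.74.
Round up.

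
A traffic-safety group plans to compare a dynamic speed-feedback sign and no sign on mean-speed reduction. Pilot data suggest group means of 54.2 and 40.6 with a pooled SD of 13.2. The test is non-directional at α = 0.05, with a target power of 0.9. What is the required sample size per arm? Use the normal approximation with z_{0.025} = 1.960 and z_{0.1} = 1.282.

Cohen's d = |M₁ − M₂| / SD_pooled = |54.2 − 40.6| / 13.2 = 13.6 / 13.2 = 1.030.
For two independent groups with equal n: n = 2·((z_{α/2} + z_β) / d)².
z_{α/2} + z_β = 1.960 + 1.282 = 3.242.
n = 2 × (3.242 / 1.030)² = 2 × 3.148² = 2 × 9.91 = 19.8.
Round up to the next whole participant.

n = 20 per group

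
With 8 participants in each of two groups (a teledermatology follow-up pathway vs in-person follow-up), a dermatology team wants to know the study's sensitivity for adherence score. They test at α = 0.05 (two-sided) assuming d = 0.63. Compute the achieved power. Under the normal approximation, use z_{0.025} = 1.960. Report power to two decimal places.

power ≈ 0.24

For two equal groups, power = Φ(d·√(n/2) − z_{α/2}).
d·√(n/2) = 0.63 × √(8/2) = 0.63 × 2.000 = 1.260.
z_β = 1.260 − 1.960 = -0.700.
Power = Φ(-0.700) = 0.242.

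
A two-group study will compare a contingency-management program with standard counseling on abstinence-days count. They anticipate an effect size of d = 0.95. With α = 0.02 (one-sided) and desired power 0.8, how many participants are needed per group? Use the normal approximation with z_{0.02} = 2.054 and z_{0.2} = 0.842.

For two independent groups with equal n: n = 2·((z_{α} + z_β) / d)².
z_{α} + z_β = 2.054 + 0.842 = 2.896.
n = 2 × (2.896 / 0.95)² = 2 × 3.048² = 2 × 9.29 = 18.6.
Round up to the next whole participant.

n = 19 per group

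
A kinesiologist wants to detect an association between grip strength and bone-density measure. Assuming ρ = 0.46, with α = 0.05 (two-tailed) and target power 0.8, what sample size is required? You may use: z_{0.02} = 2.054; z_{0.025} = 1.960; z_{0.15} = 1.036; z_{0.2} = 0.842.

Fisher's z: C = ½·ln((1+r)/(1−r)) = ½·ln(2.7037) = 0.4973.
n = ((z_{α/2} + z_β)/C)² + 3.
(1.960 + 0.842) / 0.4973 = 2.802 / 0.4973 = 5.634.
n = 5.634² + 3 = 31.75 + 3 = 34.7.
Round up.

n = 35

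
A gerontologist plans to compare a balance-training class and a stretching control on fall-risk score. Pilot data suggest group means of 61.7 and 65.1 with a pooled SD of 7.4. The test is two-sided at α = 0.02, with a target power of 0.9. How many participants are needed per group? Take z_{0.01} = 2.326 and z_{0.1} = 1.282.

Cohen's d = |M₁ − M₂| / SD_pooled = |61.7 − 65.1| / 7.4 = 3.4 / 7.4 = 0.459.
For two independent groups with equal n: n = 2·((z_{α/2} + z_β) / d)².
z_{α/2} + z_β = 2.326 + 1.282 = 3.608.
n = 2 × (3.608 / 0.459)² = 2 × 7.861² = 2 × 61.79 = 123.6.
Round up to the next whole participant.

n = 124 per group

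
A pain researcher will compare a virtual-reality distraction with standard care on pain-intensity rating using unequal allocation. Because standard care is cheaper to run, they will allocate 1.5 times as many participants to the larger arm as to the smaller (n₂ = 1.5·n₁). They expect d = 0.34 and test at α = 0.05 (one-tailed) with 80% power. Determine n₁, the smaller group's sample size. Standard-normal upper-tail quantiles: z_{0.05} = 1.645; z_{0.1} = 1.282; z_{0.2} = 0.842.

With allocation ratio k = n₂/n₁ = 1.5, Var(x̄₁−x̄₂) = σ²(1/n₁ + 1/(k·n₁)) = σ²·(k+1)/(k·n₁).
So n₁ = (1 + 1/k)·((z_{α} + z_β)/d)² = 1.667 × (2.487/0.34)².
n₁ = 1.667 × 53.50 = 89.2.
Round up: n₁ = 90, giving n₂ = 1.5 × 90 = 135.

n₁ = 90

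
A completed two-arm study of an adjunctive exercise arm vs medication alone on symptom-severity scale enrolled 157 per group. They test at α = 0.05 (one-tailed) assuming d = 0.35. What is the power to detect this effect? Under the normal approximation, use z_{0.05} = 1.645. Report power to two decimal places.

power ≈ 0.93

For two equal groups, power = Φ(d·√(n/2) − z_{α}).
d·√(n/2) = 0.35 × √(157/2) = 0.35 × 8.860 = 3.101.
z_β = 3.101 − 1.645 = 1.456.
Power = Φ(1.456) = 0.927.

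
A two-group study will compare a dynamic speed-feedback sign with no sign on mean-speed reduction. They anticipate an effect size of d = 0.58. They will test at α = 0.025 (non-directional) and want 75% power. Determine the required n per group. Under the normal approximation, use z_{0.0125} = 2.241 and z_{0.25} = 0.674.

n = 51 per group

For two independent groups with equal n: n = 2·((z_{α/2} + z_β) / d)².
z_{α/2} + z_β = 2.241 + 0.674 = 2.915.
n = 2 × (2.915 / 0.58)² = 2 × 5.026² = 2 × 25.26 = 50.5.
Round up to the next whole participant.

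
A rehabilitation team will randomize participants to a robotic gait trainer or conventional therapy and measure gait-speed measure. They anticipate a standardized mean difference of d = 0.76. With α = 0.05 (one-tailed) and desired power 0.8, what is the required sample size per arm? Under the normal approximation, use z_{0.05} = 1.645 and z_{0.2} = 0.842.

n = 22 per group

For two independent groups with equal n: n = 2·((z_{α} + z_β) / d)².
z_{α} + z_β = 1.645 + 0.842 = 2.487.
n = 2 × (2.487 / 0.76)² = 2 × 3.272² = 2 × 10.71 = 21.4.
Round up to the next whole participant.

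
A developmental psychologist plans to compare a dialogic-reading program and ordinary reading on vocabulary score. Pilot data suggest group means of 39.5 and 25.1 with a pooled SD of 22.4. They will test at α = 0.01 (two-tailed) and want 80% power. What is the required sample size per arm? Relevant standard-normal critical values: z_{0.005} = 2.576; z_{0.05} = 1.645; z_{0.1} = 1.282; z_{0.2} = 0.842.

Cohen's d = |M₁ − M₂| / SD_pooled = |39.5 − 25.1| / 22.4 = 14.4 / 22.4 = 0.643.
For two independent groups with equal n: n = 2·((z_{α/2} + z_β) / d)².
z_{α/2} + z_β = 2.576 + 0.842 = 3.418.
n = 2 × (3.418 / 0.643)² = 2 × 5.316² = 2 × 28.26 = 56.5.
Round up to the next whole participant.

n = 57 per group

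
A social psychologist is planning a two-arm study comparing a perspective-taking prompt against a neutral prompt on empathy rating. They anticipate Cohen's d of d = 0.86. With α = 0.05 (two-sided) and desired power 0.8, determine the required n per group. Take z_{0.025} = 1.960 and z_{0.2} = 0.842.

For two independent groups with equal n: n = 2·((z_{α/2} + z_β) / d)².
z_{α/2} + z_β = 1.960 + 0.842 = 2.802.
n = 2 × (2.802 / 0.86)² = 2 × 3.258² = 2 × 10.62 = 21.2.
Round up to the next whole participant.

n = 22 per group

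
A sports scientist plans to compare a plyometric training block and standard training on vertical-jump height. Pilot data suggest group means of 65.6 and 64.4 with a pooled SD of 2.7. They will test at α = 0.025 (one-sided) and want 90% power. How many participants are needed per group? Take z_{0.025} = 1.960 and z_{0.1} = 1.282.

Cohen's d = |M₁ − M₂| / SD_pooled = |65.6 − 64.4| / 2.7 = 1.2 / 2.7 = 0.444.
For two independent groups with equal n: n = 2·((z_{α} + z_β) / d)².
z_{α} + z_β = 1.960 + 1.282 = 3.242.
n = 2 × (3.242 / 0.444)² = 2 × 7.302² = 2 × 53.32 = 106.6.
Round up to the next whole participant.

n = 107 per group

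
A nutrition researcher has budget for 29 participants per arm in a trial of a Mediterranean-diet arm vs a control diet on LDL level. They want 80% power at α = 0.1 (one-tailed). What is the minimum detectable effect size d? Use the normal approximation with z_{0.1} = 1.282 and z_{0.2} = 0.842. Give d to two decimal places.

d_min ≈ 0.56

For two independent groups of n = 29 each: d_min = (z_{α} + z_β)·√(2/n).
z-sum = 1.282 + 0.842 = 2.124.
d_min = 2.124 × √(2/29) = 2.124 × 0.2626 = 0.558.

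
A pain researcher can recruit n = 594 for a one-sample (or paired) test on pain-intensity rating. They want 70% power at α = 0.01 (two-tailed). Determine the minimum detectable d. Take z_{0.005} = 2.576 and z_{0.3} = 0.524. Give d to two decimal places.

For a single sample (or paired design) of n = 594: d_min = (z_{α/2} + z_β)/√n.
z-sum = 2.576 + 0.524 = 3.100.
d_min = 3.100 / √594 = 3.100 / 24.372 = 0.127.

d_min ≈ 0.13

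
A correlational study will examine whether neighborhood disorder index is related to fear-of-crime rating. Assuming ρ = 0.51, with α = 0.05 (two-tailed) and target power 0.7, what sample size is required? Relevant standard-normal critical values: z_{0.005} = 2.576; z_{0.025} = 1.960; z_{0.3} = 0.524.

Fisher's z: C = ½·ln((1+r)/(1−r)) = ½·ln(3.0816) = 0.5627.
n = ((z_{α/2} + z_β)/C)² + 3.
(1.960 + 0.524) / 0.5627 = 2.484 / 0.5627 = 4.414.
n = 4.414² + 3 = 19.49 + 3 = 22.5.
Round up.

n = 23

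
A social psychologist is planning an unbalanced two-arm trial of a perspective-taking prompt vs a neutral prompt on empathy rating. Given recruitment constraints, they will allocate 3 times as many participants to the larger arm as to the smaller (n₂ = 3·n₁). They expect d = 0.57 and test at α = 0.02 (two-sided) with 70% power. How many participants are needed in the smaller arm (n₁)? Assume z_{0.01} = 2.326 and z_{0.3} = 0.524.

With allocation ratio k = n₂/n₁ = 3, Var(x̄₁−x̄₂) = σ²(1/n₁ + 1/(k·n₁)) = σ²·(k+1)/(k·n₁).
So n₁ = (1 + 1/k)·((z_{α/2} + z_β)/d)² = 1.333 × (2.850/0.57)².
n₁ = 1.333 × 25.00 = 33.3.
Round up: n₁ = 34, giving n₂ = 3 × 34 = 102.

n₁ = 34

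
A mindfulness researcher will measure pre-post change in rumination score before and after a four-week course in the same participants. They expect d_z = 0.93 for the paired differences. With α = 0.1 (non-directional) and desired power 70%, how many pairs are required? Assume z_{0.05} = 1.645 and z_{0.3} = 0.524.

For a paired (one-sample on differences) test: n = ((z_{α/2} + z_β) / d)².
z_{α/2} + z_β = 1.645 + 0.524 = 2.169.
n = (2.169 / 0.93)² = 2.332² = 5.44.
Round up.

n = 6 pairs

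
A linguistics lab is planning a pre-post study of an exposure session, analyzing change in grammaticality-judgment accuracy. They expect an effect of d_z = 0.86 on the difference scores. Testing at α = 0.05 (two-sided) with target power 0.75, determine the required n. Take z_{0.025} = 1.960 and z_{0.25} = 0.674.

n = 10 pairs

For a paired (one-sample on differences) test: n = ((z_{α/2} + z_β) / d)².
z_{α/2} + z_β = 1.960 + 0.674 = 2.634.
n = (2.634 / 0.86)² = 3.063² = 9.38.
Round up.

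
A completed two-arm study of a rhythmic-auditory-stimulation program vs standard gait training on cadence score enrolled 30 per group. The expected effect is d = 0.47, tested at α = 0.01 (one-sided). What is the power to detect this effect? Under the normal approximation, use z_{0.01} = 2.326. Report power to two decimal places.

For two equal groups, power = Φ(d·√(n/2) − z_{α}).
d·√(n/2) = 0.47 × √(30/2) = 0.47 × 3.873 = 1.820.
z_β = 1.820 − 2.326 = -0.506.
Power = Φ(-0.506) = 0.307.

power ≈ 0.31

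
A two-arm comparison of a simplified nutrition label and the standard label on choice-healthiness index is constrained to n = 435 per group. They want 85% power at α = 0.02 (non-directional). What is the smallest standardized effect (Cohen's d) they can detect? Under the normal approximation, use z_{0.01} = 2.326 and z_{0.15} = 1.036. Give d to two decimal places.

d_min ≈ 0.23

For two independent groups of n = 435 each: d_min = (z_{α/2} + z_β)·√(2/n).
z-sum = 2.326 + 1.036 = 3.362.
d_min = 3.362 × √(2/435) = 3.362 × 0.0678 = 0.228.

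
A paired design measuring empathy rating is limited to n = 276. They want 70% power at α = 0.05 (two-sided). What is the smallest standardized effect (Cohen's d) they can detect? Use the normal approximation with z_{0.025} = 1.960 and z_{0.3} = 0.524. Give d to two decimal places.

For a single sample (or paired design) of n = 276: d_min = (z_{α/2} + z_β)/√n.
z-sum = 1.960 + 0.524 = 2.484.
d_min = 2.484 / √276 = 2.484 / 16.613 = 0.150.

d_min ≈ 0.15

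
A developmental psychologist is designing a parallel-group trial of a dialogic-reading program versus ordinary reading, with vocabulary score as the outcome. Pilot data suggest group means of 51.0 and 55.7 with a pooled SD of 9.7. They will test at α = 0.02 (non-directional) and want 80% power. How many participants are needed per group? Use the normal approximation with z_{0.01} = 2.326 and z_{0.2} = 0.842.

Cohen's d = |M₁ − M₂| / SD_pooled = |51.0 − 55.7| / 9.7 = 4.7 / 9.7 = 0.485.
For two independent groups with equal n: n = 2·((z_{α/2} + z_β) / d)².
z_{α/2} + z_β = 2.326 + 0.842 = 3.168.
n = 2 × (3.168 / 0.485)² = 2 × 6.532² = 2 × 42.67 = 85.3.
Round up to the next whole participant.

n = 86 per group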